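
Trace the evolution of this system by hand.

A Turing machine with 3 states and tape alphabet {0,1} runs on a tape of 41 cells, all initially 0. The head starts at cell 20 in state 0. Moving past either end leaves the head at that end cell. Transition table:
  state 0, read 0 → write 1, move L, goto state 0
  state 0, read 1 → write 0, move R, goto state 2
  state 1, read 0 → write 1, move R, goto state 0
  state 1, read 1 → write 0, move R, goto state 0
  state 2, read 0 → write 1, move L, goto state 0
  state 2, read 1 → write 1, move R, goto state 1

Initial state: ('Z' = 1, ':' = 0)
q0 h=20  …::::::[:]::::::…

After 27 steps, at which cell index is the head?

6

gen 0: q0 h=20  …::::::[:]::::::…
gen 1: q0 h=19  …::::::[:]Z:::::…
gen 2: q0 h=18  …::::::[:]ZZ::::…
gen 3: q0 h=17  …::::::[:]ZZZ:::…
gen 4: q0 h=16  …::::::[:]ZZZZ::…
gen 5: q0 h=15  …::::::[:]ZZZZZ:…
gen 6: q0 h=14  …::::::[:]ZZZZZZ…
gen 7: q0 h=13  …::::::[:]ZZZZZZ…
gen 8: q0 h=12  …::::::[:]ZZZZZZ…
gen 9: q0 h=11  …::::::[:]ZZZZZZ…
gen 10: q0 h=10  …::::::[:]ZZZZZZ…
gen 11: q0 h= 9  …::::::[:]ZZZZZZ…
gen 12: q0 h= 8  …::::::[:]ZZZZZZ…
gen 13: q0 h= 7  …::::::[:]ZZZZZZ…
gen 14: q0 h= 6  |::::::[:]ZZZZZZ…
gen 15: q0 h= 5  |:::::[:]ZZZZZZ…
gen 16: q0 h= 4  |::::[:]ZZZZZZ…
gen 17: q0 h= 3  |:::[:]ZZZZZZ…
gen 18: q0 h= 2  |::[:]ZZZZZZ…
gen 19: q0 h= 1  |:[:]ZZZZZZ…
gen 20: q0 h= 0  |[:]ZZZZZZ…
gen 21: q0 h= 0  |[Z]ZZZZZZ…
gen 22: q2 h= 1  |:[Z]ZZZZZZ…
gen 23: q1 h= 2  |:Z[Z]ZZZZZZ…
gen 24: q0 h= 3  |:Z:[Z]ZZZZZZ…
gen 25: q2 h= 4  |:Z::[Z]ZZZZZZ…
gen 26: q1 h= 5  |:Z::Z[Z]ZZZZZZ…
gen 27: q0 h= 6  |:Z::Z:[Z]ZZZZZZ…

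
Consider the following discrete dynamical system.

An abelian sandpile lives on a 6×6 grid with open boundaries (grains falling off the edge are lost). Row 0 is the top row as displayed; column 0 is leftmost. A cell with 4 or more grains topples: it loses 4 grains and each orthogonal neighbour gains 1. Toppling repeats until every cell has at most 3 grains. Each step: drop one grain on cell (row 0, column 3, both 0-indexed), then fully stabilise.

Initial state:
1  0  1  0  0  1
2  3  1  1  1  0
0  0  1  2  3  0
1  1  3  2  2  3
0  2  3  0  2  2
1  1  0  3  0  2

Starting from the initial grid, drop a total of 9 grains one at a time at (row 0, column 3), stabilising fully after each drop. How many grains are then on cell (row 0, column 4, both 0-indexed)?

2

[0] 1  0  1  0  0  1
2  3  1  1  1  0
0  0  1  2  3  0
1  1  3  2  2  3
0  2  3  0  2  2
1  1  0  3  0  2
[1] 1  0  1  1  0  1
2  3  1  1  1  0
0  0  1  2  3  0
1  1  3  2  2  3
0  2  3  0  2  2
1  1  0  3  0  2
[2] 1  0  1  2  0  1
2  3  1  1  1  0
0  0  1  2  3  0
1  1  3  2  2  3
0  2  3  0  2  2
1  1  0  3  0  2
[3] 1  0  1  3  0  1
2  3  1  1  1  0
0  0  1  2  3  0
1  1  3  2  2  3
0  2  3  0  2  2
1  1  0  3  0  2
[4] 1  0  2  0  1  1
2  3  1  2  1  0
0  0  1  2  3  0
1  1  3  2  2  3
0  2  3  0  2  2
1  1  0  3  0  2
[5] 1  0  2  1  1  1
2  3  1  2  1  0
0  0  1  2  3  0
1  1  3  2  2  3
0  2  3  0  2  2
1  1  0  3  0  2
[6] 1  0  2  2  1  1
2  3  1  2  1  0
0  0  1  2  3  0
1  1  3  2  2  3
0  2  3  0  2  2
1  1  0  3  0  2
[7] 1  0  2  3  1  1
2  3  1  2  1  0
0  0  1  2  3  0
1  1  3  2  2  3
0  2  3  0  2  2
1  1  0  3  0  2
[8] 1  0  3  0  2  1
2  3  1  3  1  0
0  0  1  2  3  0
1  1  3  2  2  3
0  2  3  0  2  2
1  1  0  3  0  2
[9] 1  0  3  1  2  1
2  3  1  3  1  0
0  0  1  2  3  0
1  1  3  2  2  3
0  2  3  0  2  2
1  1  0  3  0  2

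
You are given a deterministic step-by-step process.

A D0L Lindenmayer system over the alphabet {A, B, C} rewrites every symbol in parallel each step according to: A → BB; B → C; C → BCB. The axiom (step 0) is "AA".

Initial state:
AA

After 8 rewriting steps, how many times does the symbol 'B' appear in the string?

gen 0: AA
gen 1: BBBB
gen 2: CCCC
gen 3: BCBBCBBCBBCB
gen 4: CBCBCCBCBCCBCBCCBCBC
gen 5: BCBCBCBCBCBBCBCBCBCBCBBCBCBCBCBCBBCBCBCBCBCB
gen 6: CBCBCBCBCBCBCBCBCBCBCCBCBCBCBCBCBCBCBCBCBCCBCBCBCBCBCBCBCBCBCBCCBCBCBCBCBCBCBCBCBCBC
gen 7: BCBCBCBCBCBCBCBCBCBCBCBCBCBCBCBCBCBCBCBCBCBBCBCBCBCBCBCBCB…BCBCBCBCBCBCBCBBCBCBCBCBCBCBCBCBCBCBCBCBCBCBCBCBCBCBCBCBCB  (len 172)
gen 8: CBCBCBCBCBCBCBCBCBCBCBCBCBCBCBCBCBCBCBCBCBCBCBCBCBCBCBCBCB…BCBCBCBCBCBCBCBCBCBCBCBCBCBCBCBCBCBCBCBCBCBCBCBCBCBCBCBCBC  (len 340)

168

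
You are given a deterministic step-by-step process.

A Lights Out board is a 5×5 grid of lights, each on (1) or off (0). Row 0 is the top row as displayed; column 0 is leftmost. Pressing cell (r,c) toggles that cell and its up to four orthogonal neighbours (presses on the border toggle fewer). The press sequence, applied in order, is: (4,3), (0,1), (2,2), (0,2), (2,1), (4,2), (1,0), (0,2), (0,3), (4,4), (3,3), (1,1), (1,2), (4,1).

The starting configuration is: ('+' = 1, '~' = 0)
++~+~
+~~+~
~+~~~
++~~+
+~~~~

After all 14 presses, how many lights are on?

[0] ++~+~
+~~+~
~+~~~
++~~+
+~~~~
[1] ++~+~
+~~+~
~+~~~
++~++
+~+++
[2] ~~++~
++~+~
~+~~~
++~++
+~+++
[3] ~~++~
++++~
~~++~
+++++
+~+++
[4] ~+~~~
++~+~
~~++~
+++++
+~+++
[5] ~+~~~
+~~+~
++~+~
+~+++
+~+++
[6] ~+~~~
+~~+~
++~+~
+~~++
++~~+
[7] ++~~~
~+~+~
~+~+~
+~~++
++~~+
[8] +~++~
~+++~
~+~+~
+~~++
++~~+
[9] +~~~+
~++~~
~+~+~
+~~++
++~~+
[10] +~~~+
~++~~
~+~+~
+~~+~
++~+~
[11] +~~~+
~++~~
~+~~~
+~+~+
++~~~
[12] ++~~+
+~~~~
~~~~~
+~+~+
++~~~
[13] +++~+
++++~
~~+~~
+~+~+
++~~~
[14] +++~+
++++~
~~+~~
+++~+
~~+~~

14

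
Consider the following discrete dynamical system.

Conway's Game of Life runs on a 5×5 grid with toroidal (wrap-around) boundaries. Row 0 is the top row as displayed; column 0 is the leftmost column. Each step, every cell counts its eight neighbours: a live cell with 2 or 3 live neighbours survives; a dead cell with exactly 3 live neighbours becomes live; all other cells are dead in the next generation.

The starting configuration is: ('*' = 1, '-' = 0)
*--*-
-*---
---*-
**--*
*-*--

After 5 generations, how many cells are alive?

gen 0: *--*-
-*---
---*-
**--*
*-*--
gen 1: *-*-*
--*-*
-**-*
*****
--**-
gen 2: *-*-*
--*-*
-----
-----
-----
gen 3: **--*
**--*
-----
-----
-----
gen 4: -*--*
-*--*
*----
-----
*----
gen 5: -*--*
-*--*
*----
-----
*----

6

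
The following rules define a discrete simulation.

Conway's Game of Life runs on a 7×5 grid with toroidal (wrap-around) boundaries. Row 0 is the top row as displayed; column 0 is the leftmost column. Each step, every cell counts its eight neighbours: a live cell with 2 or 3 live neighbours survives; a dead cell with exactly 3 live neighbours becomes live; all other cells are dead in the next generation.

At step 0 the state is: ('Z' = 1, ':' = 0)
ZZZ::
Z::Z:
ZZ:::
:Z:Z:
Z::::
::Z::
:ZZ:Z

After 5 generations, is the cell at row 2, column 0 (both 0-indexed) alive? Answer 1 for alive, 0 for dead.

1

[0] ZZZ::
Z::Z:
ZZ:::
:Z:Z:
Z::::
::Z::
:ZZ:Z
[1] :::::
:::::
ZZ:::
:ZZ:Z
:ZZ::
Z:ZZ:
:::::
[2] :::::
:::::
ZZZ::
:::Z:
::::Z
::ZZ:
:::::
[3] :::::
:Z:::
:ZZ::
ZZZZZ
::Z:Z
:::Z:
:::::
[4] :::::
:ZZ::
::::Z
::::Z
:::::
:::Z:
:::::
[5] :::::
:::::
Z::Z:
:::::
:::::
:::::
:::::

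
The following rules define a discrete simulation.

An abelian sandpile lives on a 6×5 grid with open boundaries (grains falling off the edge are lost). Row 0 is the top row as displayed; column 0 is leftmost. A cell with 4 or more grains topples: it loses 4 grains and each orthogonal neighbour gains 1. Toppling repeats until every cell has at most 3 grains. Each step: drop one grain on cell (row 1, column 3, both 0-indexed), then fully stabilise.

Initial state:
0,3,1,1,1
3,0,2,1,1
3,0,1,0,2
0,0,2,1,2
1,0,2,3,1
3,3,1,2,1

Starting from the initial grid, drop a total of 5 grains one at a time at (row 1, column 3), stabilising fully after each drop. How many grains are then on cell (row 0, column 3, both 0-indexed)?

2

t=0: 0,3,1,1,1
3,0,2,1,1
3,0,1,0,2
0,0,2,1,2
1,0,2,3,1
3,3,1,2,1
t=1: 0,3,1,1,1
3,0,2,2,1
3,0,1,0,2
0,0,2,1,2
1,0,2,3,1
3,3,1,2,1
t=2: 0,3,1,1,1
3,0,2,3,1
3,0,1,0,2
0,0,2,1,2
1,0,2,3,1
3,3,1,2,1
t=3: 0,3,1,2,1
3,0,3,0,2
3,0,1,1,2
0,0,2,1,2
1,0,2,3,1
3,3,1,2,1
t=4: 0,3,1,2,1
3,0,3,1,2
3,0,1,1,2
0,0,2,1,2
1,0,2,3,1
3,3,1,2,1
t=5: 0,3,1,2,1
3,0,3,2,2
3,0,1,1,2
0,0,2,1,2
1,0,2,3,1
3,3,1,2,1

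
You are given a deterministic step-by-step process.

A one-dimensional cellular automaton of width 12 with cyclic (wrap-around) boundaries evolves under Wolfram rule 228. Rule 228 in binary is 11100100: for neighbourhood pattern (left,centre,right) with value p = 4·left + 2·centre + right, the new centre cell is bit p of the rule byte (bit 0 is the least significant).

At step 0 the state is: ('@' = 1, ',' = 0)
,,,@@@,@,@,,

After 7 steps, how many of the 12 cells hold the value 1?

step 0: ,,,@@@,@,@,,
step 1: ,,,,@@@@@@,,
step 2: ,,,,,@@@@@,,
step 3: ,,,,,,@@@@,,
step 4: ,,,,,,,@@@,,
step 5: ,,,,,,,,@@,,
step 6: ,,,,,,,,,@,,
step 7: ,,,,,,,,,@,,

1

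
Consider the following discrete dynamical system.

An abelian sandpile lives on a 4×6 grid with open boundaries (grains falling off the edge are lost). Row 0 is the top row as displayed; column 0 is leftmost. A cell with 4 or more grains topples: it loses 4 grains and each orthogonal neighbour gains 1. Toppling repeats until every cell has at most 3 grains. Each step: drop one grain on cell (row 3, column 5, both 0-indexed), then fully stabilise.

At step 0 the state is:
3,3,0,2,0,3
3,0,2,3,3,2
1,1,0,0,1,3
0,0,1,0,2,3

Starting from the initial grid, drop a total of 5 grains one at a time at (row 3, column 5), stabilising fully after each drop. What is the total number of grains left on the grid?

35

step 0: 3,3,0,2,0,3
3,0,2,3,3,2
1,1,0,0,1,3
0,0,1,0,2,3
step 1: 3,3,0,2,0,3
3,0,2,3,3,3
1,1,0,0,2,0
0,0,1,0,3,1
step 2: 3,3,0,2,0,3
3,0,2,3,3,3
1,1,0,0,2,0
0,0,1,0,3,2
step 3: 3,3,0,2,0,3
3,0,2,3,3,3
1,1,0,0,2,0
0,0,1,0,3,3
step 4: 3,3,0,2,0,3
3,0,2,3,3,3
1,1,0,0,3,1
0,0,1,1,0,1
step 5: 3,3,0,2,0,3
3,0,2,3,3,3
1,1,0,0,3,1
0,0,1,1,0,2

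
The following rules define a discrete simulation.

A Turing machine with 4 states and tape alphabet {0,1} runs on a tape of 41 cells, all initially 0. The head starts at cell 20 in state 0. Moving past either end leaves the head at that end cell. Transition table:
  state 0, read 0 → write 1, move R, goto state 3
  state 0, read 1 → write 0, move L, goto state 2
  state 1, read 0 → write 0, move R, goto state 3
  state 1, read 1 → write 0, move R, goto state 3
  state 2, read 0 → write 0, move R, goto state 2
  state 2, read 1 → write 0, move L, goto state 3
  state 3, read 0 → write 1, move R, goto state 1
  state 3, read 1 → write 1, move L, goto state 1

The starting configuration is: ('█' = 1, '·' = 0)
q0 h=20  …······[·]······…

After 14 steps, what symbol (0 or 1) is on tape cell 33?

gen 0: q0 h=20  …······[·]······…
gen 1: q3 h=21  …·····█[·]······…
gen 2: q1 h=22  …····██[·]······…
gen 3: q3 h=23  …···██·[·]······…
gen 4: q1 h=24  …··██·█[·]······…
gen 5: q3 h=25  …·██·█·[·]······…
gen 6: q1 h=26  …██·█·█[·]······…
gen 7: q3 h=27  …█·█·█·[·]······…
gen 8: q1 h=28  …·█·█·█[·]······…
gen 9: q3 h=29  …█·█·█·[·]······…
gen 10: q1 h=30  …·█·█·█[·]······…
gen 11: q3 h=31  …█·█·█·[·]······…
gen 12: q1 h=32  …·█·█·█[·]······…
gen 13: q3 h=33  …█·█·█·[·]······…
gen 14: q1 h=34  …·█·█·█[·]······|

1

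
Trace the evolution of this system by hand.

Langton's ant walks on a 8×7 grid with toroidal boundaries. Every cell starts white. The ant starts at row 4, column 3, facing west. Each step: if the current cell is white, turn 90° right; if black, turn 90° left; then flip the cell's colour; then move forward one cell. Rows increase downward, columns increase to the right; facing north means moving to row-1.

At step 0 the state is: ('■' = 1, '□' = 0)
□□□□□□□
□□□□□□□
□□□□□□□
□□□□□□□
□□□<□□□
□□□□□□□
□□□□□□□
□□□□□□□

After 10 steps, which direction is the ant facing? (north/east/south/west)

east

step 0: □□□□□□□
□□□□□□□
□□□□□□□
□□□□□□□
□□□<□□□
□□□□□□□
□□□□□□□
□□□□□□□
step 1: □□□□□□□
□□□□□□□
□□□□□□□
□□□^□□□
□□□■□□□
□□□□□□□
□□□□□□□
□□□□□□□
step 2: □□□□□□□
□□□□□□□
□□□□□□□
□□□■>□□
□□□■□□□
□□□□□□□
□□□□□□□
□□□□□□□
step 3: □□□□□□□
□□□□□□□
□□□□□□□
□□□■■□□
□□□■v□□
□□□□□□□
□□□□□□□
□□□□□□□
step 4: □□□□□□□
□□□□□□□
□□□□□□□
□□□■■□□
□□□<■□□
□□□□□□□
□□□□□□□
□□□□□□□
step 5: □□□□□□□
□□□□□□□
□□□□□□□
□□□■■□□
□□□□■□□
□□□v□□□
□□□□□□□
□□□□□□□
step 6: □□□□□□□
□□□□□□□
□□□□□□□
□□□■■□□
□□□□■□□
□□<■□□□
□□□□□□□
□□□□□□□
step 7: □□□□□□□
□□□□□□□
□□□□□□□
□□□■■□□
□□^□■□□
□□■■□□□
□□□□□□□
□□□□□□□
step 8: □□□□□□□
□□□□□□□
□□□□□□□
□□□■■□□
□□■>■□□
□□■■□□□
□□□□□□□
□□□□□□□
step 9: □□□□□□□
□□□□□□□
□□□□□□□
□□□■■□□
□□■■■□□
□□■v□□□
□□□□□□□
□□□□□□□
step 10: □□□□□□□
□□□□□□□
□□□□□□□
□□□■■□□
□□■■■□□
□□■□>□□
□□□□□□□
□□□□□□□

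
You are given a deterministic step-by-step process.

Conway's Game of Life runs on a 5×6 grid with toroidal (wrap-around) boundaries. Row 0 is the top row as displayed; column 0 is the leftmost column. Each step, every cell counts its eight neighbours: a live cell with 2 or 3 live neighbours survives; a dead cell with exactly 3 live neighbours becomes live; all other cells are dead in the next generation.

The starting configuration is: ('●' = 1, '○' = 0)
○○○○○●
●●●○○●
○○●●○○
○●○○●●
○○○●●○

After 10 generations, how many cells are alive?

6

gen 0: ○○○○○●
●●●○○●
○○●●○○
○●○○●●
○○○●●○
gen 1: ○●●●○●
●●●●●●
○○○●○○
○○○○○●
●○○●○○
gen 2: ○○○○○○
○○○○○●
○●○●○○
○○○○●○
●●○●○●
gen 3: ○○○○●●
○○○○○○
○○○○●○
○●○●●●
●○○○●●
gen 4: ●○○○●○
○○○○●●
○○○●●●
○○○●○○
○○○○○○
gen 5: ○○○○●○
●○○○○○
○○○●○●
○○○●○○
○○○○○○
gen 6: ○○○○○○
○○○○●●
○○○○●○
○○○○●○
○○○○○○
gen 7: ○○○○○○
○○○○●●
○○○●●○
○○○○○○
○○○○○○
gen 8: ○○○○○○
○○○●●●
○○○●●●
○○○○○○
○○○○○○
gen 9: ○○○○●○
○○○●○●
○○○●○●
○○○○●○
○○○○○○
gen 10: ○○○○●○
○○○●○●
○○○●○●
○○○○●○
○○○○○○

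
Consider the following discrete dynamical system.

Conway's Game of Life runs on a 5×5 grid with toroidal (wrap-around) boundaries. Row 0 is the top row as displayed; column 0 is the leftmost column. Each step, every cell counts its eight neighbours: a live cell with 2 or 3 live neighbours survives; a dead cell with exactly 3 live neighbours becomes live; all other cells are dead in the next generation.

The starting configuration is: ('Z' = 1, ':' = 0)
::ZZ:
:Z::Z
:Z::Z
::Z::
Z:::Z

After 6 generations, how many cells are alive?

4

[0] ::ZZ:
:Z::Z
:Z::Z
::Z::
Z:::Z
[1] :ZZZ:
:Z::Z
:ZZZ:
:Z:ZZ
:ZZ:Z
[2] ::::Z
::::Z
:Z:::
::::Z
::::Z
[3] Z::ZZ
Z::::
Z::::
Z::::
Z::ZZ
[4] :Z:Z:
ZZ:::
ZZ::Z
ZZ:::
:Z:Z:
[5] :Z::Z
:::::
::Z:Z
:::::
:Z::Z
[6] :::::
Z::Z:
:::::
Z::Z:
:::::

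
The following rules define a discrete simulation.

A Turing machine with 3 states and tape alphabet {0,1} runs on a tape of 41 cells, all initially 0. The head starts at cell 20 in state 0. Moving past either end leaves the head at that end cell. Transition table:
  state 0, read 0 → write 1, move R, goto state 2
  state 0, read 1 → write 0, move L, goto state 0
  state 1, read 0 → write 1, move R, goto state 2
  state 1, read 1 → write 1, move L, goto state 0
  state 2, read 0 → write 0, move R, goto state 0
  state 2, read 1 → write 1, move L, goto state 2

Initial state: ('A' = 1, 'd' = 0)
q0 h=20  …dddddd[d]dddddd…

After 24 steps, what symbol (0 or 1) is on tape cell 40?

k=0  q0 h=20  …dddddd[d]dddddd…
k=1  q2 h=21  …dddddA[d]dddddd…
k=2  q0 h=22  …ddddAd[d]dddddd…
k=3  q2 h=23  …dddAdA[d]dddddd…
k=4  q0 h=24  …ddAdAd[d]dddddd…
k=5  q2 h=25  …dAdAdA[d]dddddd…
k=6  q0 h=26  …AdAdAd[d]dddddd…
k=7  q2 h=27  …dAdAdA[d]dddddd…
k=8  q0 h=28  …AdAdAd[d]dddddd…
k=9  q2 h=29  …dAdAdA[d]dddddd…
k=10  q0 h=30  …AdAdAd[d]dddddd…
k=11  q2 h=31  …dAdAdA[d]dddddd…
k=12  q0 h=32  …AdAdAd[d]dddddd…
k=13  q2 h=33  …dAdAdA[d]dddddd…
k=14  q0 h=34  …AdAdAd[d]dddddd|
k=15  q2 h=35  …dAdAdA[d]ddddd|
k=16  q0 h=36  …AdAdAd[d]dddd|
k=17  q2 h=37  …dAdAdA[d]ddd|
k=18  q0 h=38  …AdAdAd[d]dd|
k=19  q2 h=39  …dAdAdA[d]d|
k=20  q0 h=40  …AdAdAd[d]|
k=21  q2 h=40  …AdAdAd[A]|
k=22  q2 h=39  …dAdAdA[d]A|
k=23  q0 h=40  …AdAdAd[A]|
k=24  q0 h=39  …dAdAdA[d]d|

0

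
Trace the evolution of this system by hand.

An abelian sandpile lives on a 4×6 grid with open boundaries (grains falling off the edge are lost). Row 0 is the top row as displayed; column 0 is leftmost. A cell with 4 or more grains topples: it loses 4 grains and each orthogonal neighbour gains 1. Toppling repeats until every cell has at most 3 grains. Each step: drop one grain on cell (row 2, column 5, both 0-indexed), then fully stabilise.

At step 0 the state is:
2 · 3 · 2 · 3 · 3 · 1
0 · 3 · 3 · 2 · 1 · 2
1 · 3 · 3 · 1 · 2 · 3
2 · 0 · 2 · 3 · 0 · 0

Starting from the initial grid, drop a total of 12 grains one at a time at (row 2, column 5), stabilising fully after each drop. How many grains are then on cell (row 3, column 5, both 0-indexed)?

gen 0: 2 · 3 · 2 · 3 · 3 · 1
0 · 3 · 3 · 2 · 1 · 2
1 · 3 · 3 · 1 · 2 · 3
2 · 0 · 2 · 3 · 0 · 0
gen 1: 2 · 3 · 2 · 3 · 3 · 1
0 · 3 · 3 · 2 · 1 · 3
1 · 3 · 3 · 1 · 3 · 0
2 · 0 · 2 · 3 · 0 · 1
gen 2: 2 · 3 · 2 · 3 · 3 · 1
0 · 3 · 3 · 2 · 1 · 3
1 · 3 · 3 · 1 · 3 · 1
2 · 0 · 2 · 3 · 0 · 1
gen 3: 2 · 3 · 2 · 3 · 3 · 1
0 · 3 · 3 · 2 · 1 · 3
1 · 3 · 3 · 1 · 3 · 2
2 · 0 · 2 · 3 · 0 · 1
gen 4: 2 · 3 · 2 · 3 · 3 · 1
0 · 3 · 3 · 2 · 1 · 3
1 · 3 · 3 · 1 · 3 · 3
2 · 0 · 2 · 3 · 0 · 1
gen 5: 2 · 3 · 2 · 3 · 3 · 2
0 · 3 · 3 · 2 · 3 · 0
1 · 3 · 3 · 2 · 0 · 2
2 · 0 · 2 · 3 · 1 · 2
gen 6: 2 · 3 · 2 · 3 · 3 · 2
0 · 3 · 3 · 2 · 3 · 0
1 · 3 · 3 · 2 · 0 · 3
2 · 0 · 2 · 3 · 1 · 2
gen 7: 2 · 3 · 2 · 3 · 3 · 2
0 · 3 · 3 · 2 · 3 · 1
1 · 3 · 3 · 2 · 1 · 0
2 · 0 · 2 · 3 · 1 · 3
gen 8: 2 · 3 · 2 · 3 · 3 · 2
0 · 3 · 3 · 2 · 3 · 1
1 · 3 · 3 · 2 · 1 · 1
2 · 0 · 2 · 3 · 1 · 3
gen 9: 2 · 3 · 2 · 3 · 3 · 2
0 · 3 · 3 · 2 · 3 · 1
1 · 3 · 3 · 2 · 1 · 2
2 · 0 · 2 · 3 · 1 · 3
gen 10: 2 · 3 · 2 · 3 · 3 · 2
0 · 3 · 3 · 2 · 3 · 1
1 · 3 · 3 · 2 · 1 · 3
2 · 0 · 2 · 3 · 1 · 3
gen 11: 2 · 3 · 2 · 3 · 3 · 2
0 · 3 · 3 · 2 · 3 · 2
1 · 3 · 3 · 2 · 2 · 1
2 · 0 · 2 · 3 · 2 · 0
gen 12: 2 · 3 · 2 · 3 · 3 · 2
0 · 3 · 3 · 2 · 3 · 2
1 · 3 · 3 · 2 · 2 · 2
2 · 0 · 2 · 3 · 2 · 0

0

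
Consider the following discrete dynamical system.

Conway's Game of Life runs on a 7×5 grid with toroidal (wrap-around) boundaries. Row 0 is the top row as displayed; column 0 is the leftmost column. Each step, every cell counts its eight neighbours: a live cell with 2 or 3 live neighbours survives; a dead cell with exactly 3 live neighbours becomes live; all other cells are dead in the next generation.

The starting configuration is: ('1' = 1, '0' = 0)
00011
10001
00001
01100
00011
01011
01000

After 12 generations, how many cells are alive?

gen 0: 00011
10001
00001
01100
00011
01011
01000
gen 1: 00011
10000
01011
10101
01001
00011
00000
gen 2: 00001
10100
01110
00100
01100
10011
00000
gen 3: 00000
10101
00010
00000
11101
11111
10010
gen 4: 11010
00011
00011
11111
00000
00000
10010
gen 5: 11010
00000
01000
11100
11111
00000
11100
gen 6: 10001
11100
11100
00000
00011
00000
10101
gen 7: 00100
00110
10100
11111
00000
10000
11011
gen 8: 10000
00110
10000
10111
00110
11000
11111
gen 9: 10000
01001
10000
10100
00000
00000
00110
gen 10: 11111
01001
10001
01000
00000
00000
00000
gen 11: 01111
00000
01001
10000
00000
00000
11111
gen 12: 00000
01001
10000
10000
00000
11111
00000

9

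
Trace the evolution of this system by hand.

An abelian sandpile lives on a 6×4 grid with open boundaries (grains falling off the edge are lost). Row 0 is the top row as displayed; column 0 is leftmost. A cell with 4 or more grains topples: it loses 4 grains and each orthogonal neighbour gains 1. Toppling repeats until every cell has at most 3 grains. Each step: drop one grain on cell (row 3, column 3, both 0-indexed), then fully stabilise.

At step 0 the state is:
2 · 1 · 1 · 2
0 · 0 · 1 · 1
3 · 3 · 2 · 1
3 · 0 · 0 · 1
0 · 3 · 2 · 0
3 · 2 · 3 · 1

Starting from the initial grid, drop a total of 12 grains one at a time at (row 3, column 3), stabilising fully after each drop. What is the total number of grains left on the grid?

t=0: 2 · 1 · 1 · 2
0 · 0 · 1 · 1
3 · 3 · 2 · 1
3 · 0 · 0 · 1
0 · 3 · 2 · 0
3 · 2 · 3 · 1
t=1: 2 · 1 · 1 · 2
0 · 0 · 1 · 1
3 · 3 · 2 · 1
3 · 0 · 0 · 2
0 · 3 · 2 · 0
3 · 2 · 3 · 1
t=2: 2 · 1 · 1 · 2
0 · 0 · 1 · 1
3 · 3 · 2 · 1
3 · 0 · 0 · 3
0 · 3 · 2 · 0
3 · 2 · 3 · 1
t=3: 2 · 1 · 1 · 2
0 · 0 · 1 · 1
3 · 3 · 2 · 2
3 · 0 · 1 · 0
0 · 3 · 2 · 1
3 · 2 · 3 · 1
t=4: 2 · 1 · 1 · 2
0 · 0 · 1 · 1
3 · 3 · 2 · 2
3 · 0 · 1 · 1
0 · 3 · 2 · 1
3 · 2 · 3 · 1
t=5: 2 · 1 · 1 · 2
0 · 0 · 1 · 1
3 · 3 · 2 · 2
3 · 0 · 1 · 2
0 · 3 · 2 · 1
3 · 2 · 3 · 1
t=6: 2 · 1 · 1 · 2
0 · 0 · 1 · 1
3 · 3 · 2 · 2
3 · 0 · 1 · 3
0 · 3 · 2 · 1
3 · 2 · 3 · 1
t=7: 2 · 1 · 1 · 2
0 · 0 · 1 · 1
3 · 3 · 2 · 3
3 · 0 · 2 · 0
0 · 3 · 2 · 2
3 · 2 · 3 · 1
t=8: 2 · 1 · 1 · 2
0 · 0 · 1 · 1
3 · 3 · 2 · 3
3 · 0 · 2 · 1
0 · 3 · 2 · 2
3 · 2 · 3 · 1
t=9: 2 · 1 · 1 · 2
0 · 0 · 1 · 1
3 · 3 · 2 · 3
3 · 0 · 2 · 2
0 · 3 · 2 · 2
3 · 2 · 3 · 1
t=10: 2 · 1 · 1 · 2
0 · 0 · 1 · 1
3 · 3 · 2 · 3
3 · 0 · 2 · 3
0 · 3 · 2 · 2
3 · 2 · 3 · 1
t=11: 2 · 1 · 1 · 2
0 · 0 · 1 · 2
3 · 3 · 3 · 0
3 · 0 · 3 · 1
0 · 3 · 2 · 3
3 · 2 · 3 · 1
t=12: 2 · 1 · 1 · 2
0 · 0 · 1 · 2
3 · 3 · 3 · 0
3 · 0 · 3 · 2
0 · 3 · 2 · 3
3 · 2 · 3 · 1

43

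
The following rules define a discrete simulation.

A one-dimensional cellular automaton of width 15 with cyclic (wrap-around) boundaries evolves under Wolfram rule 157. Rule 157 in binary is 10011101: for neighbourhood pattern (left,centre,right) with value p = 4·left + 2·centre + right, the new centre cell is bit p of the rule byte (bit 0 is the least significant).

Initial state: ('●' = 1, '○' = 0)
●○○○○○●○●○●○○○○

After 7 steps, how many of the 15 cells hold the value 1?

8

0) ●○○○○○●○●○●○○○○
1) ●●●●●○●○●○●●●●○
2) ●●●●○○●○●○●●●○○
3) ●●●○●○●○●○●●○●○
4) ●●○○●○●○●○●○○●○
5) ●○●○●○●○●○●●○●○
6) ●○●○●○●○●○●○○●○
7) ●○●○●○●○●○●●○●○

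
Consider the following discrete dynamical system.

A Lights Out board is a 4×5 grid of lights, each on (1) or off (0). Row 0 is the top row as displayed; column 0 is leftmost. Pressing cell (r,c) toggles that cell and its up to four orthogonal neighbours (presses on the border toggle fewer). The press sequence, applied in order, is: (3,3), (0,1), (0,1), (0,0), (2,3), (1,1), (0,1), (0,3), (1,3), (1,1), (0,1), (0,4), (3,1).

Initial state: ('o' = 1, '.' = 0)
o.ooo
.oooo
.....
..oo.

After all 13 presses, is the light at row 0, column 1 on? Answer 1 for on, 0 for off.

[0] o.ooo
.oooo
.....
..oo.
[1] o.ooo
.oooo
...o.
....o
[2] .o.oo
..ooo
...o.
....o
[3] o.ooo
.oooo
...o.
....o
[4] .oooo
ooooo
...o.
....o
[5] .oooo
ooo.o
..o.o
...oo
[6] ..ooo
....o
.oo.o
...oo
[7] oo.oo
.o..o
.oo.o
...oo
[8] ooo..
.o.oo
.oo.o
...oo
[9] oooo.
.oo..
.oooo
...oo
[10] o.oo.
o....
..ooo
...oo
[11] .o.o.
oo...
..ooo
...oo
[12] .o..o
oo..o
..ooo
...oo
[13] .o..o
oo..o
.oooo
ooooo

1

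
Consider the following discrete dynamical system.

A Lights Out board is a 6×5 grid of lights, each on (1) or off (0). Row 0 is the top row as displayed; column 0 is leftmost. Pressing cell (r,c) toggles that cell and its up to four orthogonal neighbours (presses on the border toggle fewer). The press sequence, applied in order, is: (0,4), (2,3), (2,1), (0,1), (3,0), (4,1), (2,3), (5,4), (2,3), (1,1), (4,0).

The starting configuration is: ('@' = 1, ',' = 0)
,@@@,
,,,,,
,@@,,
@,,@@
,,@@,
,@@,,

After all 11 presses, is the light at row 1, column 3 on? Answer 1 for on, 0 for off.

[0] ,@@@,
,,,,,
,@@,,
@,,@@
,,@@,
,@@,,
[1] ,@@,@
,,,,@
,@@,,
@,,@@
,,@@,
,@@,,
[2] ,@@,@
,,,@@
,@,@@
@,,,@
,,@@,
,@@,,
[3] ,@@,@
,@,@@
@,@@@
@@,,@
,,@@,
,@@,,
[4] @,,,@
,,,@@
@,@@@
@@,,@
,,@@,
,@@,,
[5] @,,,@
,,,@@
,,@@@
,,,,@
@,@@,
,@@,,
[6] @,,,@
,,,@@
,,@@@
,@,,@
,@,@,
,,@,,
[7] @,,,@
,,,,@
,,,,,
,@,@@
,@,@,
,,@,,
[8] @,,,@
,,,,@
,,,,,
,@,@@
,@,@@
,,@@@
[9] @,,,@
,,,@@
,,@@@
,@,,@
,@,@@
,,@@@
[10] @@,,@
@@@@@
,@@@@
,@,,@
,@,@@
,,@@@
[11] @@,,@
@@@@@
,@@@@
@@,,@
@,,@@
@,@@@

1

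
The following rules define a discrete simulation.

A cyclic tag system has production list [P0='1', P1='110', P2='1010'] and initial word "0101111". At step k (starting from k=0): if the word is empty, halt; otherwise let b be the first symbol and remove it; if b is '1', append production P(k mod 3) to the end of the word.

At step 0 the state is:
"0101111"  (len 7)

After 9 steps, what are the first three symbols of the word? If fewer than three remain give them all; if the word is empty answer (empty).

011

[0] "0101111"  (len 7)
[1] "101111"  (len 6)
[2] "01111110"  (len 8)
[3] "1111110"  (len 7)
[4] "1111101"  (len 7)
[5] "111101110"  (len 9)
[6] "111011101010"  (len 12)
[7] "110111010101"  (len 12)
[8] "10111010101110"  (len 14)
[9] "01110101011101010"  (len 17)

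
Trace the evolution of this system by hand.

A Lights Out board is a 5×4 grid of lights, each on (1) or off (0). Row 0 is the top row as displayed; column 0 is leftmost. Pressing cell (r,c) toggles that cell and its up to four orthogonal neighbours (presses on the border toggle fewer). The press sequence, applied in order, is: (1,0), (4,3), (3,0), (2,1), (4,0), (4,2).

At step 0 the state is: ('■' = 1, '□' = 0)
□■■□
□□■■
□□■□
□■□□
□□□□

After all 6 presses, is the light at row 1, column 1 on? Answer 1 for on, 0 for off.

step 0: □■■□
□□■■
□□■□
□■□□
□□□□
step 1: ■■■□
■■■■
■□■□
□■□□
□□□□
step 2: ■■■□
■■■■
■□■□
□■□■
□□■■
step 3: ■■■□
■■■■
□□■□
■□□■
■□■■
step 4: ■■■□
■□■■
■■□□
■■□■
■□■■
step 5: ■■■□
■□■■
■■□□
□■□■
□■■■
step 6: ■■■□
■□■■
■■□□
□■■■
□□□□

0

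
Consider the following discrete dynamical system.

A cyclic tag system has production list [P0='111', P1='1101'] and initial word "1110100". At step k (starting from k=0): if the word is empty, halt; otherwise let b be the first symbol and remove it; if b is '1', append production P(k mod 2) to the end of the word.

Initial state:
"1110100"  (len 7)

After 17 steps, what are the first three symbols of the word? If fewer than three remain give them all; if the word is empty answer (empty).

0) "1110100"  (len 7)
1) "110100111"  (len 9)
2) "101001111101"  (len 12)
3) "01001111101111"  (len 14)
4) "1001111101111"  (len 13)
5) "001111101111111"  (len 15)
6) "01111101111111"  (len 14)
7) "1111101111111"  (len 13)
8) "1111011111111101"  (len 16)
9) "111011111111101111"  (len 18)
10) "110111111111011111101"  (len 21)
11) "10111111111011111101111"  (len 23)
12) "01111111110111111011111101"  (len 26)
13) "1111111110111111011111101"  (len 25)
14) "1111111101111110111111011101"  (len 28)
15) "111111101111110111111011101111"  (len 30)
16) "111111011111101111110111011111101"  (len 33)
17) "11111011111101111110111011111101111"  (len 35)

111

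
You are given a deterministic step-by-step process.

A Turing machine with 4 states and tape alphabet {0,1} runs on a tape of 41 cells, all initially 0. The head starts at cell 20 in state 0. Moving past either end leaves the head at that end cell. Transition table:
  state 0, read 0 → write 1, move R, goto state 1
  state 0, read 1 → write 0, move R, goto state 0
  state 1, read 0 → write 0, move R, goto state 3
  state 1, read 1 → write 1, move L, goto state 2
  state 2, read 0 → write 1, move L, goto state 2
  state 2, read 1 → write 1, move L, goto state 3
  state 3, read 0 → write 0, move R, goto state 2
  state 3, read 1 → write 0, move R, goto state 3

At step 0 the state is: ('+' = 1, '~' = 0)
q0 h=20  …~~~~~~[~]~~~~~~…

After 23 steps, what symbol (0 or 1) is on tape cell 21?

1

k=0  q0 h=20  …~~~~~~[~]~~~~~~…
k=1  q1 h=21  …~~~~~+[~]~~~~~~…
k=2  q3 h=22  …~~~~+~[~]~~~~~~…
k=3  q2 h=23  …~~~+~~[~]~~~~~~…
k=4  q2 h=22  …~~~~+~[~]+~~~~~…
k=5  q2 h=21  …~~~~~+[~]++~~~~…
k=6  q2 h=20  …~~~~~~[+]+++~~~…
k=7  q3 h=19  …~~~~~~[~]++++~~…
k=8  q2 h=20  …~~~~~~[+]+++~~~…
k=9  q3 h=19  …~~~~~~[~]++++~~…
k=10  q2 h=20  …~~~~~~[+]+++~~~…
k=11  q3 h=19  …~~~~~~[~]++++~~…
k=12  q2 h=20  …~~~~~~[+]+++~~~…
k=13  q3 h=19  …~~~~~~[~]++++~~…
k=14  q2 h=20  …~~~~~~[+]+++~~~…
k=15  q3 h=19  …~~~~~~[~]++++~~…
k=16  q2 h=20  …~~~~~~[+]+++~~~…
k=17  q3 h=19  …~~~~~~[~]++++~~…
k=18  q2 h=20  …~~~~~~[+]+++~~~…
k=19  q3 h=19  …~~~~~~[~]++++~~…
k=20  q2 h=20  …~~~~~~[+]+++~~~…
k=21  q3 h=19  …~~~~~~[~]++++~~…
k=22  q2 h=20  …~~~~~~[+]+++~~~…
k=23  q3 h=19  …~~~~~~[~]++++~~…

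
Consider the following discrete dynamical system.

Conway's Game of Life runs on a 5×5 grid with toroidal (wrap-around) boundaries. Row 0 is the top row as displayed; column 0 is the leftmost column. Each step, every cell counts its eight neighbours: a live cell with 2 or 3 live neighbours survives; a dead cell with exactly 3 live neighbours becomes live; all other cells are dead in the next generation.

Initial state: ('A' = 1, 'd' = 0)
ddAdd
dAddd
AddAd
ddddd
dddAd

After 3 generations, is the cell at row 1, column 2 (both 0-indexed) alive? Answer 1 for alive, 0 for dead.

1

k=0  ddAdd
dAddd
AddAd
ddddd
dddAd
k=1  ddAdd
dAAdd
ddddd
ddddA
ddddd
k=2  dAAdd
dAAdd
ddddd
ddddd
ddddd
k=3  dAAdd
dAAdd
ddddd
ddddd
ddddd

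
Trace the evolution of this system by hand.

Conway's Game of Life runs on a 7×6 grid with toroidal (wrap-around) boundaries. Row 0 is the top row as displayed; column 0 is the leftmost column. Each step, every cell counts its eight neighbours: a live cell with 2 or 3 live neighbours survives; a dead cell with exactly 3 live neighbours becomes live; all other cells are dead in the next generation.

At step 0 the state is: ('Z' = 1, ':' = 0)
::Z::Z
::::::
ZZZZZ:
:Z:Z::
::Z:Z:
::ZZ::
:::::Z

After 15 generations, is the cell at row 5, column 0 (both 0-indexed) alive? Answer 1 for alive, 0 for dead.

1

step 0: ::Z::Z
::::::
ZZZZZ:
:Z:Z::
::Z:Z:
::ZZ::
:::::Z
step 1: ::::::
Z:::ZZ
ZZ:ZZ:
Z::::Z
:Z::Z:
::ZZZ:
::ZZZ:
step 2: ::::::
ZZ:ZZ:
:Z:Z::
::ZZ::
ZZZ:Z:
:Z:::Z
::Z:Z:
step 3: :ZZ:ZZ
ZZ:ZZ:
ZZ::::
Z:::Z:
Z:::ZZ
::::ZZ
::::::
step 4: :ZZ:ZZ
:::ZZ:
::ZZZ:
::::Z:
Z::Z::
Z:::Z:
Z::Z::
step 5: ZZZ::Z
:Z::::
::Z::Z
::Z:ZZ
:::ZZ:
ZZ:ZZ:
Z:ZZ::
step 6: :::Z:Z
:::::Z
ZZZZZZ
::Z::Z
ZZ::::
ZZ::::
::::::
step 7: ::::Z:
:Z::::
:ZZZ::
::::::
::Z::Z
ZZ::::
Z:::::
step 8: ::::::
:Z:Z::
:ZZ:::
:Z:Z::
ZZ::::
ZZ:::Z
ZZ:::Z
step 9: :ZZ:::
:Z::::
ZZ:Z::
::::::
:::::Z
::Z:::
:Z:::Z
step 10: :ZZ:::
::::::
ZZZ:::
Z:::::
::::::
Z:::::
ZZ::::
step 11: ZZZ:::
Z:::::
ZZ::::
Z:::::
::::::
ZZ::::
Z:Z:::
step 12: Z:Z::Z
::Z::Z
ZZ:::Z
ZZ::::
ZZ::::
ZZ::::
::Z::Z
step 13: Z:ZZZZ
::Z:Z:
::Z::Z
::Z:::
::Z::Z
::Z::Z
::Z::Z
step 14: Z:Z:::
Z:Z:::
:ZZ:::
:ZZZ::
:ZZZ::
ZZZZZZ
::Z:::
step 15: ::ZZ::
Z:ZZ::
Z:::::
Z:::::
:::::Z
Z:::ZZ
::::Z:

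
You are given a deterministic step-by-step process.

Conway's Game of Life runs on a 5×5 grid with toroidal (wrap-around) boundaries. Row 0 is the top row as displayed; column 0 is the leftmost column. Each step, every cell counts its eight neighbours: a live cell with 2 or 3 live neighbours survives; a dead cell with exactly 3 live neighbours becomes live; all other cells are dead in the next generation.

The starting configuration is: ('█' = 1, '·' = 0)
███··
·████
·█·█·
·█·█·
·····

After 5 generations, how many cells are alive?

2

[0] ███··
·████
·█·█·
·█·█·
·····
[1] █···█
····█
·█···
·····
█····
[2] █···█
····█
·····
·····
█···█
[3] ···█·
█···█
·····
·····
█···█
[4] ···█·
····█
·····
·····
····█
[5] ···██
·····
·····
·····
·····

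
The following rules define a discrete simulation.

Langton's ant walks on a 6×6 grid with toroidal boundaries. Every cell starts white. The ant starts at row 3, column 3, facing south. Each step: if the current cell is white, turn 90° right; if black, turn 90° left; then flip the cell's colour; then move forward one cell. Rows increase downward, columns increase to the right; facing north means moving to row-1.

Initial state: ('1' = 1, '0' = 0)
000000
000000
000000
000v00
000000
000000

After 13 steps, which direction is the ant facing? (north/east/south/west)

step 0: 000000
000000
000000
000v00
000000
000000
step 1: 000000
000000
000000
00<100
000000
000000
step 2: 000000
000000
00^000
001100
000000
000000
step 3: 000000
000000
001>00
001100
000000
000000
step 4: 000000
000000
001100
001v00
000000
000000
step 5: 000000
000000
001100
0010>0
000000
000000
step 6: 000000
000000
001100
001010
0000v0
000000
step 7: 000000
000000
001100
001010
000<10
000000
step 8: 000000
000000
001100
001^10
000110
000000
step 9: 000000
000000
001100
0011>0
000110
000000
step 10: 000000
000000
0011^0
001100
000110
000000
step 11: 000000
000000
00111>
001100
000110
000000
step 12: 000000
000000
001111
00110v
000110
000000
step 13: 000000
000000
001111
0011<1
000110
000000

west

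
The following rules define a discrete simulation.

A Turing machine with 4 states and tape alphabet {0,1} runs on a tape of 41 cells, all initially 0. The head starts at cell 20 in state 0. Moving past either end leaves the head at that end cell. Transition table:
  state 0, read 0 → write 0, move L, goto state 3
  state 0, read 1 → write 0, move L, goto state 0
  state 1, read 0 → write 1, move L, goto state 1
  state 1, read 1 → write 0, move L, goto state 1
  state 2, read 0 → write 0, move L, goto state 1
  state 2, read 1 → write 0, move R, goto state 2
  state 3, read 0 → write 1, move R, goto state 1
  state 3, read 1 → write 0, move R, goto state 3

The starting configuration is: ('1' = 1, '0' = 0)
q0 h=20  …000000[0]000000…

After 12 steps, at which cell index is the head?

0) q0 h=20  …000000[0]000000…
1) q3 h=19  …000000[0]000000…
2) q1 h=20  …000001[0]000000…
3) q1 h=19  …000000[1]100000…
4) q1 h=18  …000000[0]010000…
5) q1 h=17  …000000[0]101000…
6) q1 h=16  …000000[0]110100…
7) q1 h=15  …000000[0]111010…
8) q1 h=14  …000000[0]111101…
9) q1 h=13  …000000[0]111110…
10) q1 h=12  …000000[0]111111…
11) q1 h=11  …000000[0]111111…
12) q1 h=10  …000000[0]111111…

10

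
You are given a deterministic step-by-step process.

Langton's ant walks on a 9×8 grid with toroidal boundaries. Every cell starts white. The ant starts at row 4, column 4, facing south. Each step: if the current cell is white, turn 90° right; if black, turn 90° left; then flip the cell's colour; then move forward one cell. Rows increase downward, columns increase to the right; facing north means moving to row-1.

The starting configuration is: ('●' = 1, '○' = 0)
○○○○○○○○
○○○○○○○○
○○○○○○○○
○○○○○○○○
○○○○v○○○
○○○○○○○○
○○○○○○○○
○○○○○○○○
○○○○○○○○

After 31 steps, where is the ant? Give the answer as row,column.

3,6

[0] ○○○○○○○○
○○○○○○○○
○○○○○○○○
○○○○○○○○
○○○○v○○○
○○○○○○○○
○○○○○○○○
○○○○○○○○
○○○○○○○○
[1] ○○○○○○○○
○○○○○○○○
○○○○○○○○
○○○○○○○○
○○○<●○○○
○○○○○○○○
○○○○○○○○
○○○○○○○○
○○○○○○○○
[2] ○○○○○○○○
○○○○○○○○
○○○○○○○○
○○○^○○○○
○○○●●○○○
○○○○○○○○
○○○○○○○○
○○○○○○○○
○○○○○○○○
[3] ○○○○○○○○
○○○○○○○○
○○○○○○○○
○○○●>○○○
○○○●●○○○
○○○○○○○○
○○○○○○○○
○○○○○○○○
○○○○○○○○
[4] ○○○○○○○○
○○○○○○○○
○○○○○○○○
○○○●●○○○
○○○●v○○○
○○○○○○○○
○○○○○○○○
○○○○○○○○
○○○○○○○○
[5] ○○○○○○○○
○○○○○○○○
○○○○○○○○
○○○●●○○○
○○○●○>○○
○○○○○○○○
○○○○○○○○
○○○○○○○○
○○○○○○○○
[6] ○○○○○○○○
○○○○○○○○
○○○○○○○○
○○○●●○○○
○○○●○●○○
○○○○○v○○
○○○○○○○○
○○○○○○○○
○○○○○○○○
[7] ○○○○○○○○
○○○○○○○○
○○○○○○○○
○○○●●○○○
○○○●○●○○
○○○○<●○○
○○○○○○○○
○○○○○○○○
○○○○○○○○
[8] ○○○○○○○○
○○○○○○○○
○○○○○○○○
○○○●●○○○
○○○●^●○○
○○○○●●○○
○○○○○○○○
○○○○○○○○
○○○○○○○○
[9] ○○○○○○○○
○○○○○○○○
○○○○○○○○
○○○●●○○○
○○○●●>○○
○○○○●●○○
○○○○○○○○
○○○○○○○○
○○○○○○○○
[10] ○○○○○○○○
○○○○○○○○
○○○○○○○○
○○○●●^○○
○○○●●○○○
○○○○●●○○
○○○○○○○○
○○○○○○○○
○○○○○○○○
[11] ○○○○○○○○
○○○○○○○○
○○○○○○○○
○○○●●●>○
○○○●●○○○
○○○○●●○○
○○○○○○○○
○○○○○○○○
○○○○○○○○
[12] ○○○○○○○○
○○○○○○○○
○○○○○○○○
○○○●●●●○
○○○●●○v○
○○○○●●○○
○○○○○○○○
○○○○○○○○
○○○○○○○○
[13] ○○○○○○○○
○○○○○○○○
○○○○○○○○
○○○●●●●○
○○○●●<●○
○○○○●●○○
○○○○○○○○
○○○○○○○○
○○○○○○○○
[14] ○○○○○○○○
○○○○○○○○
○○○○○○○○
○○○●●^●○
○○○●●●●○
○○○○●●○○
○○○○○○○○
○○○○○○○○
○○○○○○○○
[15] ○○○○○○○○
○○○○○○○○
○○○○○○○○
○○○●<○●○
○○○●●●●○
○○○○●●○○
○○○○○○○○
○○○○○○○○
○○○○○○○○
[16] ○○○○○○○○
○○○○○○○○
○○○○○○○○
○○○●○○●○
○○○●v●●○
○○○○●●○○
○○○○○○○○
○○○○○○○○
○○○○○○○○
[17] ○○○○○○○○
○○○○○○○○
○○○○○○○○
○○○●○○●○
○○○●○>●○
○○○○●●○○
○○○○○○○○
○○○○○○○○
○○○○○○○○
[18] ○○○○○○○○
○○○○○○○○
○○○○○○○○
○○○●○^●○
○○○●○○●○
○○○○●●○○
○○○○○○○○
○○○○○○○○
○○○○○○○○
[19] ○○○○○○○○
○○○○○○○○
○○○○○○○○
○○○●○●>○
○○○●○○●○
○○○○●●○○
○○○○○○○○
○○○○○○○○
○○○○○○○○
[20] ○○○○○○○○
○○○○○○○○
○○○○○○^○
○○○●○●○○
○○○●○○●○
○○○○●●○○
○○○○○○○○
○○○○○○○○
○○○○○○○○
[21] ○○○○○○○○
○○○○○○○○
○○○○○○●>
○○○●○●○○
○○○●○○●○
○○○○●●○○
○○○○○○○○
○○○○○○○○
○○○○○○○○
[22] ○○○○○○○○
○○○○○○○○
○○○○○○●●
○○○●○●○v
○○○●○○●○
○○○○●●○○
○○○○○○○○
○○○○○○○○
○○○○○○○○
[23] ○○○○○○○○
○○○○○○○○
○○○○○○●●
○○○●○●<●
○○○●○○●○
○○○○●●○○
○○○○○○○○
○○○○○○○○
○○○○○○○○
[24] ○○○○○○○○
○○○○○○○○
○○○○○○^●
○○○●○●●●
○○○●○○●○
○○○○●●○○
○○○○○○○○
○○○○○○○○
○○○○○○○○
[25] ○○○○○○○○
○○○○○○○○
○○○○○<○●
○○○●○●●●
○○○●○○●○
○○○○●●○○
○○○○○○○○
○○○○○○○○
○○○○○○○○
[26] ○○○○○○○○
○○○○○^○○
○○○○○●○●
○○○●○●●●
○○○●○○●○
○○○○●●○○
○○○○○○○○
○○○○○○○○
○○○○○○○○
[27] ○○○○○○○○
○○○○○●>○
○○○○○●○●
○○○●○●●●
○○○●○○●○
○○○○●●○○
○○○○○○○○
○○○○○○○○
○○○○○○○○
[28] ○○○○○○○○
○○○○○●●○
○○○○○●v●
○○○●○●●●
○○○●○○●○
○○○○●●○○
○○○○○○○○
○○○○○○○○
○○○○○○○○
[29] ○○○○○○○○
○○○○○●●○
○○○○○<●●
○○○●○●●●
○○○●○○●○
○○○○●●○○
○○○○○○○○
○○○○○○○○
○○○○○○○○
[30] ○○○○○○○○
○○○○○●●○
○○○○○○●●
○○○●○v●●
○○○●○○●○
○○○○●●○○
○○○○○○○○
○○○○○○○○
○○○○○○○○
[31] ○○○○○○○○
○○○○○●●○
○○○○○○●●
○○○●○○>●
○○○●○○●○
○○○○●●○○
○○○○○○○○
○○○○○○○○
○○○○○○○○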